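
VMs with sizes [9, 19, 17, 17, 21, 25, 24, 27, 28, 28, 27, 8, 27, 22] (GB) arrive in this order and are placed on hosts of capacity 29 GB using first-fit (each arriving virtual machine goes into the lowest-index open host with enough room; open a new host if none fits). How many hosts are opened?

12

  9 → host 1 (new)  [load 9/29]
  19 → host 1  [load 28/29]
  17 → host 2 (new)  [load 17/29]
  17 → host 3 (new)  [load 17/29]
  21 → host 4 (new)  [load 21/29]
  25 → host 5 (new)  [load 25/29]
  24 → host 6 (new)  [load 24/29]
  27 → host 7 (new)  [load 27/29]
  28 → host 8 (new)  [load 28/29]
  28 → host 9 (new)  [load 28/29]
  27 → host 10 (new)  [load 27/29]
  8 → host 2  [load 25/29]
  27 → host 11 (new)  [load 27/29]
  22 → host 12 (new)  [load 22/29]
12 hosts opened.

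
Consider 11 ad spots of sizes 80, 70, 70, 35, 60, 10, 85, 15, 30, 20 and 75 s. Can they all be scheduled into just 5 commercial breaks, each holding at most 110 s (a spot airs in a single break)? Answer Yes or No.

No

Total = 550 s; ⌈550/110⌉ = 5.
6 ad spots each exceed half the capacity and cannot share a break, forcing at least 6 commercial breaks.
At least 6 commercial breaks are required, but only 5 are allowed.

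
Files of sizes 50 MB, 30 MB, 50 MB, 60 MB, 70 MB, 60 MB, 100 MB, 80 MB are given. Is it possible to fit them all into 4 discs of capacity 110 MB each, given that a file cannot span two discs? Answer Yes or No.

No

Total = 500 MB; ⌈500/110⌉ = 5.
At least 5 discs are required, but only 4 are allowed.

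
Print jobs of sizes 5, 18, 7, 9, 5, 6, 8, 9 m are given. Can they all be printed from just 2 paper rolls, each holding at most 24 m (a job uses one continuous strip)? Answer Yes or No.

No

Total = 67 m; ⌈67/24⌉ = 3.
At least 3 paper rolls are required, but only 2 are allowed.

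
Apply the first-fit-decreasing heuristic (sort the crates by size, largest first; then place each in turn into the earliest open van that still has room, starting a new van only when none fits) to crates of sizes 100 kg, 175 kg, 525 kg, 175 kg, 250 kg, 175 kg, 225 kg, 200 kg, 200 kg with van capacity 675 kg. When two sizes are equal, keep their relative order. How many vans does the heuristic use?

4

Sorted descending: 525, 250, 225, 200, 200, 175, 175, 175, 100.
  525 → van 1 (new)  [load 525/675]
  250 → van 2 (new)  [load 250/675]
  225 → van 2  [load 475/675]
  200 → van 2  [load 675/675]
  200 → van 3 (new)  [load 200/675]
  175 → van 3  [load 375/675]
  175 → van 3  [load 550/675]
  175 → van 4 (new)  [load 175/675]
  100 → van 1  [load 625/675]
4 vans opened.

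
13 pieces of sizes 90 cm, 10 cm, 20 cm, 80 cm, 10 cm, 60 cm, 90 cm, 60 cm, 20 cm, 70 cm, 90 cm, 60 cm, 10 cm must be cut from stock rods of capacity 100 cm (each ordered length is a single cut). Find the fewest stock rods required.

Total = 90 + 90 + 90 + 80 + 70 + 60 + 60 + 60 + 20 + 20 + 10 + 10 + 10 = 670 cm.
Lower bound: ⌈670/100⌉ = 7 stock rods.
Also, 8 pieces each exceed 50 cm, and no two of those can share a stock rod, so at least 8 stock rods are needed.
A packing using 8 stock rods:
  stock rod 1: 90 + 10 = 100
  stock rod 2: 90 + 10 = 100
  stock rod 3: 90 + 10 = 100
  stock rod 4: 80 + 20 = 100
  stock rod 5: 70 + 20 = 90
  stock rod 6: 60 = 60
  stock rod 7: 60 = 60
  stock rod 8: 60 = 60
This matches the lower bound, so 8 is optimal.

8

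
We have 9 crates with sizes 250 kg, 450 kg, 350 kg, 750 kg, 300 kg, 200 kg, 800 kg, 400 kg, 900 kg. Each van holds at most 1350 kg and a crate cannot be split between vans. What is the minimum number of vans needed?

Total = 900 + 800 + 750 + 450 + 400 + 350 + 300 + 250 + 200 = 4400 kg.
Lower bound: ⌈4400/1350⌉ = 4 vans.
A packing using 4 vans:
  van 1: 900 + 450 = 1350
  van 2: 800 + 400 = 1200
  van 3: 750 + 350 + 250 = 1350
  van 4: 300 + 200 = 500
This matches the lower bound, so 4 is optimal.

4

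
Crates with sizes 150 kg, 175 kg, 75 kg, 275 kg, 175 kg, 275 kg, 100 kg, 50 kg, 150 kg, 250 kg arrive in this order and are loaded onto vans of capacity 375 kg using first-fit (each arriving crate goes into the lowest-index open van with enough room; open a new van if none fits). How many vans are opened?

6

  150 → van 1 (new)  [load 150/375]
  175 → van 1  [load 325/375]
  75 → van 2 (new)  [load 75/375]
  275 → van 2  [load 350/375]
  175 → van 3 (new)  [load 175/375]
  275 → van 4 (new)  [load 275/375]
  100 → van 3  [load 275/375]
  50 → van 1  [load 375/375]
  150 → van 5 (new)  [load 150/375]
  250 → van 6 (new)  [load 250/375]
6 vans opened.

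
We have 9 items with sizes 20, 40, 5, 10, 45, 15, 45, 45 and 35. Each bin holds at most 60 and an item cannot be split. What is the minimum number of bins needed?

5

Total = 45 + 45 + 45 + 40 + 35 + 20 + 15 + 10 + 5 = 260.
Lower bound: ⌈260/60⌉ = 5 bins.
A packing using 5 bins:
  bin 1: 45 + 15 = 60
  bin 2: 45 + 10 + 5 = 60
  bin 3: 45 = 45
  bin 4: 40 + 20 = 60
  bin 5: 35 = 35
This matches the lower bound, so 5 is optimal.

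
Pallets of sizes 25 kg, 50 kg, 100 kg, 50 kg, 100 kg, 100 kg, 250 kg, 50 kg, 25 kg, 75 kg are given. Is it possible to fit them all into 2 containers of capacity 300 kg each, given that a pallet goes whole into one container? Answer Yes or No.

Total = 825 kg; ⌈825/300⌉ = 3.
At least 3 containers are required, but only 2 are allowed.

No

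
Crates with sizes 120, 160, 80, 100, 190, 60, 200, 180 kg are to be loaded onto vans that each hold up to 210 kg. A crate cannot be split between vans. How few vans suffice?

Total = 200 + 190 + 180 + 160 + 120 + 100 + 80 + 60 = 1090 kg.
Lower bound: ⌈1090/210⌉ = 6 vans.
A packing using 6 vans:
  van 1: 200 = 200
  van 2: 190 = 190
  van 3: 180 = 180
  van 4: 160 = 160
  van 5: 120 + 80 = 200
  van 6: 100 + 60 = 160
This matches the lower bound, so 6 is optimal.

6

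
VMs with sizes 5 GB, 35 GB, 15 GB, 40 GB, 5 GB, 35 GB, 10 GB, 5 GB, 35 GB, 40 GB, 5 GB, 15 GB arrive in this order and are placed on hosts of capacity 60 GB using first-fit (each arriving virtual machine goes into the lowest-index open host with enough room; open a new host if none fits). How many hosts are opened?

  5 → host 1 (new)  [load 5/60]
  35 → host 1  [load 40/60]
  15 → host 1  [load 55/60]
  40 → host 2 (new)  [load 40/60]
  5 → host 1  [load 60/60]
  35 → host 3 (new)  [load 35/60]
  10 → host 2  [load 50/60]
  5 → host 2  [load 55/60]
  35 → host 4 (new)  [load 35/60]
  40 → host 5 (new)  [load 40/60]
  5 → host 2  [load 60/60]
  15 → host 3  [load 50/60]
5 hosts opened.

5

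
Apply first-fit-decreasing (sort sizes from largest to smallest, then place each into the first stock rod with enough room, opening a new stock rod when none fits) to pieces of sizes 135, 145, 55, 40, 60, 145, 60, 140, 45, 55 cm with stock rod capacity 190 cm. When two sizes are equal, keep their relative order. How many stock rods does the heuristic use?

Sorted descending: 145, 145, 140, 135, 60, 60, 55, 55, 45, 40.
  145 → stock rod 1 (new)  [load 145/190]
  145 → stock rod 2 (new)  [load 145/190]
  140 → stock rod 3 (new)  [load 140/190]
  135 → stock rod 4 (new)  [load 135/190]
  60 → stock rod 5 (new)  [load 60/190]
  60 → stock rod 5  [load 120/190]
  55 → stock rod 4  [load 190/190]
  55 → stock rod 5  [load 175/190]
  45 → stock rod 1  [load 190/190]
  40 → stock rod 2  [load 185/190]
5 stock rods opened.

5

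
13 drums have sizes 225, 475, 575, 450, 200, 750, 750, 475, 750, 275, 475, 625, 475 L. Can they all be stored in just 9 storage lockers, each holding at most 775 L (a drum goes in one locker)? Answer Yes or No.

Total = 6500 L; ⌈6500/775⌉ = 9.
10 drums each exceed half the capacity and cannot share a locker, forcing at least 10 storage lockers.
At least 10 storage lockers are required, but only 9 are allowed.

No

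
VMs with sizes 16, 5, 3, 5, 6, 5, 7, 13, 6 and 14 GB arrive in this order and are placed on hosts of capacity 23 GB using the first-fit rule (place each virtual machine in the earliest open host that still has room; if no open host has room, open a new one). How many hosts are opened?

  16 → host 1 (new)  [load 16/23]
  5 → host 1  [load 21/23]
  3 → host 2 (new)  [load 3/23]
  5 → host 2  [load 8/23]
  6 → host 2  [load 14/23]
  5 → host 2  [load 19/23]
  7 → host 3 (new)  [load 7/23]
  13 → host 3  [load 20/23]
  6 → host 4 (new)  [load 6/23]
  14 → host 4  [load 20/23]
4 hosts opened.

4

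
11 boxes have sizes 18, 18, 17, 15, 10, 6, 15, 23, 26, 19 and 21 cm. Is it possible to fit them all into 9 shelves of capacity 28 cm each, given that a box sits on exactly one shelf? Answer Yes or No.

Yes

A valid assignment using 9 shelves:
  shelf 1: 26 = 26
  shelf 2: 23 = 23
  shelf 3: 21 + 6 = 27
  shelf 4: 19 = 19
  shelf 5: 18 + 10 = 28
  shelf 6: 18 = 18
  shelf 7: 17 = 17
  shelf 8: 15 = 15
  shelf 9: 15 = 15
Every load is within 28 cm, so 9 shelves suffice.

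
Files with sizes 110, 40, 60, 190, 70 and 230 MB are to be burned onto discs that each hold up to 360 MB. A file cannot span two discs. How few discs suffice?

Total = 230 + 190 + 110 + 70 + 60 + 40 = 700 MB.
Lower bound: ⌈700/360⌉ = 2 discs.
A packing using 2 discs:
  disc 1: 230 + 110 = 340
  disc 2: 190 + 70 + 60 + 40 = 360
This matches the lower bound, so 2 is optimal.

2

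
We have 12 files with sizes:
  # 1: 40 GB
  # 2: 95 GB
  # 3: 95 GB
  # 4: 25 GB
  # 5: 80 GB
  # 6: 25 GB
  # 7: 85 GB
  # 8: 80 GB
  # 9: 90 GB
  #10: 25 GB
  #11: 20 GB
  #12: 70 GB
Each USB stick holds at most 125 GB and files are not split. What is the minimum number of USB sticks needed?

7

Total = 95 + 95 + 90 + 85 + 80 + 80 + 70 + 40 + 25 + 25 + 25 + 20 = 730 GB.
Lower bound: ⌈730/125⌉ = 6 USB sticks.
Also, 7 files each exceed 125/2 GB, and no two of those can share a USB stick, so at least 7 USB sticks are needed.
A packing using 7 USB sticks:
  USB stick 1: 95 + 25 = 120
  USB stick 2: 95 + 25 = 120
  USB stick 3: 90 + 25 = 115
  USB stick 4: 85 + 40 = 125
  USB stick 5: 80 + 20 = 100
  USB stick 6: 80 = 80
  USB stick 7: 70 = 70
This matches the lower bound, so 7 is optimal.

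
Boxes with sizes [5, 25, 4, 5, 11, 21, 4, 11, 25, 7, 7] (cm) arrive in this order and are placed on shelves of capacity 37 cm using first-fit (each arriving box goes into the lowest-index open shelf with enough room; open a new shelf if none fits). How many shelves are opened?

4

  5 → shelf 1 (new)  [load 5/37]
  25 → shelf 1  [load 30/37]
  4 → shelf 1  [load 34/37]
  5 → shelf 2 (new)  [load 5/37]
  11 → shelf 2  [load 16/37]
  21 → shelf 2  [load 37/37]
  4 → shelf 3 (new)  [load 4/37]
  11 → shelf 3  [load 15/37]
  25 → shelf 4 (new)  [load 25/37]
  7 → shelf 3  [load 22/37]
  7 → shelf 3  [load 29/37]
4 shelves opened.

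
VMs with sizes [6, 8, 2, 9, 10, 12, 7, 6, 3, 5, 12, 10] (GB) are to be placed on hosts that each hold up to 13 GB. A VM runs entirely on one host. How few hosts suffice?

Total = 12 + 12 + 10 + 10 + 9 + 8 + 7 + 6 + 6 + 5 + 3 + 2 = 90 GB.
Lower bound: ⌈90/13⌉ = 7 hosts.
A packing using 8 hosts:
  host 1: 12 = 12
  host 2: 12 = 12
  host 3: 10 + 3 = 13
  host 4: 10 + 2 = 12
  host 5: 9 = 9
  host 6: 8 + 5 = 13
  host 7: 7 + 6 = 13
  host 8: 6 = 6
No arrangement into 7 hosts stays within capacity, so 8 is optimal.

8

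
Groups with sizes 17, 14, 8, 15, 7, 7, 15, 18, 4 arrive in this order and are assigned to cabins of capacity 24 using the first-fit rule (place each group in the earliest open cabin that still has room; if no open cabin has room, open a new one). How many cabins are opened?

  17 → cabin 1 (new)  [load 17/24]
  14 → cabin 2 (new)  [load 14/24]
  8 → cabin 2  [load 22/24]
  15 → cabin 3 (new)  [load 15/24]
  7 → cabin 1  [load 24/24]
  7 → cabin 3  [load 22/24]
  15 → cabin 4 (new)  [load 15/24]
  18 → cabin 5 (new)  [load 18/24]
  4 → cabin 4  [load 19/24]
5 cabins opened.

5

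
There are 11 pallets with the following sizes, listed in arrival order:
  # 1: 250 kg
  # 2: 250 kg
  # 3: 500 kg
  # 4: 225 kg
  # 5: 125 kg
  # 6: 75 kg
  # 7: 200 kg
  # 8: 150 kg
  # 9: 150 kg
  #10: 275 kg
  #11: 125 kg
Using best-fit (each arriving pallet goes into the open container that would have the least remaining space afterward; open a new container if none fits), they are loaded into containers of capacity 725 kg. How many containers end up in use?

  250 → container 1 (new)  [load 250/725]
  250 → container 1  [load 500/725]
  500 → container 2 (new)  [load 500/725]
  225 → container 1  [load 725/725]
  125 → container 2  [load 625/725]
  75 → container 2  [load 700/725]
  200 → container 3 (new)  [load 200/725]
  150 → container 3  [load 350/725]
  150 → container 3  [load 500/725]
  275 → container 4 (new)  [load 275/725]
  125 → container 3  [load 625/725]
4 containers opened.

4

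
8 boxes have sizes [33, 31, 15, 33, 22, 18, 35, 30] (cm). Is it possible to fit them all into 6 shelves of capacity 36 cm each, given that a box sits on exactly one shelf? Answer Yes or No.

No

Total = 217 cm; ⌈217/36⌉ = 7.
At least 7 shelves are required, but only 6 are allowed.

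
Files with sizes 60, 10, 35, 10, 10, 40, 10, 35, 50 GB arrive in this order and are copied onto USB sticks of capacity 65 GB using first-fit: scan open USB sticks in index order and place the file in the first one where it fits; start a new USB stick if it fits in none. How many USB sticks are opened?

5

  60 → USB stick 1 (new)  [load 60/65]
  10 → USB stick 2 (new)  [load 10/65]
  35 → USB stick 2  [load 45/65]
  10 → USB stick 2  [load 55/65]
  10 → USB stick 2  [load 65/65]
  40 → USB stick 3 (new)  [load 40/65]
  10 → USB stick 3  [load 50/65]
  35 → USB stick 4 (new)  [load 35/65]
  50 → USB stick 5 (new)  [load 50/65]
5 USB sticks opened.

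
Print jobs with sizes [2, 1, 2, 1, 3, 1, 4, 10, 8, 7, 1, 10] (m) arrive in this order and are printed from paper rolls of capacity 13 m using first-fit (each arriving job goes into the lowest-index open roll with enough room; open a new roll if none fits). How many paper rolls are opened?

5

  2 → roll 1 (new)  [load 2/13]
  1 → roll 1  [load 3/13]
  2 → roll 1  [load 5/13]
  1 → roll 1  [load 6/13]
  3 → roll 1  [load 9/13]
  1 → roll 1  [load 10/13]
  4 → roll 2 (new)  [load 4/13]
  10 → roll 3 (new)  [load 10/13]
  8 → roll 2  [load 12/13]
  7 → roll 4 (new)  [load 7/13]
  1 → roll 1  [load 11/13]
  10 → roll 5 (new)  [load 10/13]
5 paper rolls opened.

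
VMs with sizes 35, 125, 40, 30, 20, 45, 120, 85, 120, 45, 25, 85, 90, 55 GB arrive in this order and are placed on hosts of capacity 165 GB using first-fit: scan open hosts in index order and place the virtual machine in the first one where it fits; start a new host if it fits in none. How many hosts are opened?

7

  35 → host 1 (new)  [load 35/165]
  125 → host 1  [load 160/165]
  40 → host 2 (new)  [load 40/165]
  30 → host 2  [load 70/165]
  20 → host 2  [load 90/165]
  45 → host 2  [load 135/165]
  120 → host 3 (new)  [load 120/165]
  85 → host 4 (new)  [load 85/165]
  120 → host 5 (new)  [load 120/165]
  45 → host 3  [load 165/165]
  25 → host 2  [load 160/165]
  85 → host 6 (new)  [load 85/165]
  90 → host 7 (new)  [load 90/165]
  55 → host 4  [load 140/165]
7 hosts opened.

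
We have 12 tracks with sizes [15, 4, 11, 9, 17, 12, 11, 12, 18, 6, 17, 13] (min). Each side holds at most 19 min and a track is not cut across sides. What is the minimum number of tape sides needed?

10

Total = 18 + 17 + 17 + 15 + 13 + 12 + 12 + 11 + 11 + 9 + 6 + 4 = 145 min.
Lower bound: ⌈145/19⌉ = 8 tape sides.
Also, 9 tracks each exceed 19/2 min, and no two of those can share a side, so at least 9 tape sides are needed.
A packing using 10 tape sides:
  side 1: 18 = 18
  side 2: 17 = 17
  side 3: 17 = 17
  side 4: 15 + 4 = 19
  side 5: 13 + 6 = 19
  side 6: 12 = 12
  side 7: 12 = 12
  side 8: 11 = 11
  side 9: 11 = 11
  side 10: 9 = 9
No arrangement into 9 tape sides stays within capacity, so 10 is optimal.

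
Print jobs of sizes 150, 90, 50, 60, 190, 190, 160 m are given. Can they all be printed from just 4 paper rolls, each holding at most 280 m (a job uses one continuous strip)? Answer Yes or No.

Yes

A valid assignment using 4 paper rolls:
  roll 1: 190 + 90 = 280
  roll 2: 190 + 60 = 250
  roll 3: 160 + 50 = 210
  roll 4: 150 = 150
Every load is within 280 m, so 4 paper rolls suffice.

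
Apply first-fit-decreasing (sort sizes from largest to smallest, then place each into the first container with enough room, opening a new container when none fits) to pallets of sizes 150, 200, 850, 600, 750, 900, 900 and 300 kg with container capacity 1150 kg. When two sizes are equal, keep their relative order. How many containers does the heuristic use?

Sorted descending: 900, 900, 850, 750, 600, 300, 200, 150.
  900 → container 1 (new)  [load 900/1150]
  900 → container 2 (new)  [load 900/1150]
  850 → container 3 (new)  [load 850/1150]
  750 → container 4 (new)  [load 750/1150]
  600 → container 5 (new)  [load 600/1150]
  300 → container 3  [load 1150/1150]
  200 → container 1  [load 1100/1150]
  150 → container 2  [load 1050/1150]
5 containers opened.

5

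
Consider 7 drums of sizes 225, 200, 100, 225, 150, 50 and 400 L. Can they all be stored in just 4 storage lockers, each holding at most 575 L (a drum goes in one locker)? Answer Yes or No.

A valid assignment using 3 storage lockers:
  locker 1: 400 + 150 = 550
  locker 2: 225 + 225 + 100 = 550
  locker 3: 200 + 50 = 250
That uses only 3 ≤ 4, so 4 storage lockers are enough.

Yes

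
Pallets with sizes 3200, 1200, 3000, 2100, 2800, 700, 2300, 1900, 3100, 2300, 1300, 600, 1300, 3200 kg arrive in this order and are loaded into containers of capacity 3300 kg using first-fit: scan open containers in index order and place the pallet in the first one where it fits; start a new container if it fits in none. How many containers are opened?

  3200 → container 1 (new)  [load 3200/3300]
  1200 → container 2 (new)  [load 1200/3300]
  3000 → container 3 (new)  [load 3000/3300]
  2100 → container 2  [load 3300/3300]
  2800 → container 4 (new)  [load 2800/3300]
  700 → container 5 (new)  [load 700/3300]
  2300 → container 5  [load 3000/3300]
  1900 → container 6 (new)  [load 1900/3300]
  3100 → container 7 (new)  [load 3100/3300]
  2300 → container 8 (new)  [load 2300/3300]
  1300 → container 6  [load 3200/3300]
  600 → container 8  [load 2900/3300]
  1300 → container 9 (new)  [load 1300/3300]
  3200 → container 10 (new)  [load 3200/3300]
10 containers opened.

10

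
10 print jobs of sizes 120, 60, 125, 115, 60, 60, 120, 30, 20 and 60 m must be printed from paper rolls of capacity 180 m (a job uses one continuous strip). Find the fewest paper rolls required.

5

Total = 125 + 120 + 120 + 115 + 60 + 60 + 60 + 60 + 30 + 20 = 770 m.
Lower bound: ⌈770/180⌉ = 5 paper rolls.
A packing using 5 paper rolls:
  roll 1: 125 + 30 + 20 = 175
  roll 2: 120 + 60 = 180
  roll 3: 120 + 60 = 180
  roll 4: 115 + 60 = 175
  roll 5: 60 = 60
This matches the lower bound, so 5 is optimal.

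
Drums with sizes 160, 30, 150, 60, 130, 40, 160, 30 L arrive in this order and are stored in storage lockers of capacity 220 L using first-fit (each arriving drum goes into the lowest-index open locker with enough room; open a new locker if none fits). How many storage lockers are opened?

4

  160 → locker 1 (new)  [load 160/220]
  30 → locker 1  [load 190/220]
  150 → locker 2 (new)  [load 150/220]
  60 → locker 2  [load 210/220]
  130 → locker 3 (new)  [load 130/220]
  40 → locker 3  [load 170/220]
  160 → locker 4 (new)  [load 160/220]
  30 → locker 1  [load 220/220]
4 storage lockers opened.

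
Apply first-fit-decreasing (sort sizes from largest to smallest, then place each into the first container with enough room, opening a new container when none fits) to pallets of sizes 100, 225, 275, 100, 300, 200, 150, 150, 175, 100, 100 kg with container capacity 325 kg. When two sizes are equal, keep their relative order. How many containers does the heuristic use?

Sorted descending: 300, 275, 225, 200, 175, 150, 150, 100, 100, 100, 100.
  300 → container 1 (new)  [load 300/325]
  275 → container 2 (new)  [load 275/325]
  225 → container 3 (new)  [load 225/325]
  200 → container 4 (new)  [load 200/325]
  175 → container 5 (new)  [load 175/325]
  150 → container 5  [load 325/325]
  150 → container 6 (new)  [load 150/325]
  100 → container 3  [load 325/325]
  100 → container 4  [load 300/325]
  100 → container 6  [load 250/325]
  100 → container 7 (new)  [load 100/325]
7 containers opened.

7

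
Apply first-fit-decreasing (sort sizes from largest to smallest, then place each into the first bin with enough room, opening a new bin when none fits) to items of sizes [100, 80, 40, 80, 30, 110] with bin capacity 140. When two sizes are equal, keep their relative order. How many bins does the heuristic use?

4

Sorted descending: 110, 100, 80, 80, 40, 30.
  110 → bin 1 (new)  [load 110/140]
  100 → bin 2 (new)  [load 100/140]
  80 → bin 3 (new)  [load 80/140]
  80 → bin 4 (new)  [load 80/140]
  40 → bin 2  [load 140/140]
  30 → bin 1  [load 140/140]
4 bins opened.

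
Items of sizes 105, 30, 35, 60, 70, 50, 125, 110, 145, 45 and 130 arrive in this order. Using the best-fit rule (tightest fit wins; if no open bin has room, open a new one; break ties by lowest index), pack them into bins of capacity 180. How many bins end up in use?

6

  105 → bin 1 (new)  [load 105/180]
  30 → bin 1  [load 135/180]
  35 → bin 1  [load 170/180]
  60 → bin 2 (new)  [load 60/180]
  70 → bin 2  [load 130/180]
  50 → bin 2  [load 180/180]
  125 → bin 3 (new)  [load 125/180]
  110 → bin 4 (new)  [load 110/180]
  145 → bin 5 (new)  [load 145/180]
  45 → bin 3  [load 170/180]
  130 → bin 6 (new)  [load 130/180]
6 bins opened.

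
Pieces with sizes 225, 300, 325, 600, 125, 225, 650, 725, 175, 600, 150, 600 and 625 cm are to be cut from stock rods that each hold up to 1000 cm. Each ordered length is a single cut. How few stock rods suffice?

Total = 725 + 650 + 625 + 600 + 600 + 600 + 325 + 300 + 225 + 225 + 175 + 150 + 125 = 5325 cm.
Lower bound: ⌈5325/1000⌉ = 6 stock rods.
A packing using 6 stock rods:
  stock rod 1: 725 + 225 = 950
  stock rod 2: 650 + 325 = 975
  stock rod 3: 625 + 300 = 925
  stock rod 4: 600 + 225 + 175 = 1000
  stock rod 5: 600 + 150 + 125 = 875
  stock rod 6: 600 = 600
This matches the lower bound, so 6 is optimal.

6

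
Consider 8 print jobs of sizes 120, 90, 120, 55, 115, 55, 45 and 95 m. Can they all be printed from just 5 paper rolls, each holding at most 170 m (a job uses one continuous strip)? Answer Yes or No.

Yes

A valid assignment using 5 paper rolls:
  roll 1: 120 + 45 = 165
  roll 2: 120 = 120
  roll 3: 115 + 55 = 170
  roll 4: 95 + 55 = 150
  roll 5: 90 = 90
Every load is within 170 m, so 5 paper rolls suffice.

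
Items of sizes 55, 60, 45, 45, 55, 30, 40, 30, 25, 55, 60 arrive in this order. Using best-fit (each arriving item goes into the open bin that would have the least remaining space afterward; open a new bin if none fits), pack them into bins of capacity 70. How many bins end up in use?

9

  55 → bin 1 (new)  [load 55/70]
  60 → bin 2 (new)  [load 60/70]
  45 → bin 3 (new)  [load 45/70]
  45 → bin 4 (new)  [load 45/70]
  55 → bin 5 (new)  [load 55/70]
  30 → bin 6 (new)  [load 30/70]
  40 → bin 6  [load 70/70]
  30 → bin 7 (new)  [load 30/70]
  25 → bin 3  [load 70/70]
  55 → bin 8 (new)  [load 55/70]
  60 → bin 9 (new)  [load 60/70]
9 bins opened.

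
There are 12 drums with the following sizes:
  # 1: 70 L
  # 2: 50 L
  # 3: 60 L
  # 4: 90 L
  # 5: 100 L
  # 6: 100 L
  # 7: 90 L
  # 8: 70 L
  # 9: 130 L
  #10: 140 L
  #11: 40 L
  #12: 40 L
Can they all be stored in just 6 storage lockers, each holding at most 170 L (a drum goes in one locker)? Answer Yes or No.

No

Total = 980 L; ⌈980/170⌉ = 6.
The bound of 6 does not rule out 6, but exhaustive search shows no assignment into 6 storage lockers of capacity 170 L exists — the minimum is 7.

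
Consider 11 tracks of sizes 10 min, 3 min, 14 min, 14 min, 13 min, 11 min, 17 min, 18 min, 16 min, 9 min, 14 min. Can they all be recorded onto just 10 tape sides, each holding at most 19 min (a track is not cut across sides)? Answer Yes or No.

Yes

A valid assignment using 9 tape sides:
  side 1: 18 = 18
  side 2: 17 = 17
  side 3: 16 + 3 = 19
  side 4: 14 = 14
  side 5: 14 = 14
  side 6: 14 = 14
  side 7: 13 = 13
  side 8: 11 = 11
  side 9: 10 + 9 = 19
That uses only 9 ≤ 10, so 10 tape sides are enough.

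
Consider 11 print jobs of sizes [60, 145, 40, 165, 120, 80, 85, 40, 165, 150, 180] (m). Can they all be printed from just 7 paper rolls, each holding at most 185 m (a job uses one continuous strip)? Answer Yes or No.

No

Total = 1230 m; ⌈1230/185⌉ = 7.
The bound of 7 does not rule out 7, but exhaustive search shows no assignment into 7 paper rolls of capacity 185 m exists — the minimum is 8.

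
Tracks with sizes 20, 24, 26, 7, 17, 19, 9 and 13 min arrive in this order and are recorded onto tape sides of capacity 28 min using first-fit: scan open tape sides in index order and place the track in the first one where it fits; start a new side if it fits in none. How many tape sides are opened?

  20 → side 1 (new)  [load 20/28]
  24 → side 2 (new)  [load 24/28]
  26 → side 3 (new)  [load 26/28]
  7 → side 1  [load 27/28]
  17 → side 4 (new)  [load 17/28]
  19 → side 5 (new)  [load 19/28]
  9 → side 4  [load 26/28]
  13 → side 6 (new)  [load 13/28]
6 tape sides opened.

6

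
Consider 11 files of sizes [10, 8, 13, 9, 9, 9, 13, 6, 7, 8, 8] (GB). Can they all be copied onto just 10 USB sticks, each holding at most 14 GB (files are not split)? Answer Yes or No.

A valid assignment using 10 USB sticks:
  USB stick 1: 13 = 13
  USB stick 2: 13 = 13
  USB stick 3: 10 = 10
  USB stick 4: 9 = 9
  USB stick 5: 9 = 9
  USB stick 6: 9 = 9
  USB stick 7: 8 + 6 = 14
  USB stick 8: 8 = 8
  USB stick 9: 8 = 8
  USB stick 10: 7 = 7
Every load is within 14 GB, so 10 USB sticks suffice.

Yes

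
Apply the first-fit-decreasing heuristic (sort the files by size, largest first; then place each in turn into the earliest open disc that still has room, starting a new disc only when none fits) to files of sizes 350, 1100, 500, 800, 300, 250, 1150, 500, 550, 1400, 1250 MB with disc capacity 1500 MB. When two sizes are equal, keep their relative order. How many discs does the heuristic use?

Sorted descending: 1400, 1250, 1150, 1100, 800, 550, 500, 500, 350, 300, 250.
  1400 → disc 1 (new)  [load 1400/1500]
  1250 → disc 2 (new)  [load 1250/1500]
  1150 → disc 3 (new)  [load 1150/1500]
  1100 → disc 4 (new)  [load 1100/1500]
  800 → disc 5 (new)  [load 800/1500]
  550 → disc 5  [load 1350/1500]
  500 → disc 6 (new)  [load 500/1500]
  500 → disc 6  [load 1000/1500]
  350 → disc 3  [load 1500/1500]
  300 → disc 4  [load 1400/1500]
  250 → disc 2  [load 1500/1500]
6 discs opened.

6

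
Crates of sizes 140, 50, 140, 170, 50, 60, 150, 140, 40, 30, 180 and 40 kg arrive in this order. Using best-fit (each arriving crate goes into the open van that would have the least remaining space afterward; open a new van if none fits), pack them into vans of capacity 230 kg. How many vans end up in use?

6

  140 → van 1 (new)  [load 140/230]
  50 → van 1  [load 190/230]
  140 → van 2 (new)  [load 140/230]
  170 → van 3 (new)  [load 170/230]
  50 → van 3  [load 220/230]
  60 → van 2  [load 200/230]
  150 → van 4 (new)  [load 150/230]
  140 → van 5 (new)  [load 140/230]
  40 → van 1  [load 230/230]
  30 → van 2  [load 230/230]
  180 → van 6 (new)  [load 180/230]
  40 → van 6  [load 220/230]
6 vans opened.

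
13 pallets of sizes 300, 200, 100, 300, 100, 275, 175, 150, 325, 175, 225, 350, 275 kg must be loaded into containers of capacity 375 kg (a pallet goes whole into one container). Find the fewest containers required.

9

Total = 350 + 325 + 300 + 300 + 275 + 275 + 225 + 200 + 175 + 175 + 150 + 100 + 100 = 2950 kg.
Lower bound: ⌈2950/375⌉ = 8 containers.
A packing using 9 containers:
  container 1: 350 = 350
  container 2: 325 = 325
  container 3: 300 = 300
  container 4: 300 = 300
  container 5: 275 + 100 = 375
  container 6: 275 + 100 = 375
  container 7: 225 + 150 = 375
  container 8: 200 + 175 = 375
  container 9: 175 = 175
No arrangement into 8 containers stays within capacity, so 9 is optimal.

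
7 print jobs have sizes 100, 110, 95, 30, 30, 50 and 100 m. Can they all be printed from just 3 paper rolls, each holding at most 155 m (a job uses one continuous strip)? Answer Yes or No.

Total = 515 m; ⌈515/155⌉ = 4.
At least 4 paper rolls are required, but only 3 are allowed.

No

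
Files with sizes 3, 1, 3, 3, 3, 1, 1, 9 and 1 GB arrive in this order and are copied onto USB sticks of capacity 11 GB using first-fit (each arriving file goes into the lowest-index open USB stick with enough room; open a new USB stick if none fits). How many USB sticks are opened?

3

  3 → USB stick 1 (new)  [load 3/11]
  1 → USB stick 1  [load 4/11]
  3 → USB stick 1  [load 7/11]
  3 → USB stick 1  [load 10/11]
  3 → USB stick 2 (new)  [load 3/11]
  1 → USB stick 1  [load 11/11]
  1 → USB stick 2  [load 4/11]
  9 → USB stick 3 (new)  [load 9/11]
  1 → USB stick 2  [load 5/11]
3 USB sticks opened.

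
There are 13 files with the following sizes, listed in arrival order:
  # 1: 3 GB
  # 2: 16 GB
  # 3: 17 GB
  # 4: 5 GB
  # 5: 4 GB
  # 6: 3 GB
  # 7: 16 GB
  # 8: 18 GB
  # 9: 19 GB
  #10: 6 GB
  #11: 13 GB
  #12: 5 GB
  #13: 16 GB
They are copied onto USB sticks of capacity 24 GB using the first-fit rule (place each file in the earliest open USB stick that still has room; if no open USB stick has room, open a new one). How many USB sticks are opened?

7

  3 → USB stick 1 (new)  [load 3/24]
  16 → USB stick 1  [load 19/24]
  17 → USB stick 2 (new)  [load 17/24]
  5 → USB stick 1  [load 24/24]
  4 → USB stick 2  [load 21/24]
  3 → USB stick 2  [load 24/24]
  16 → USB stick 3 (new)  [load 16/24]
  18 → USB stick 4 (new)  [load 18/24]
  19 → USB stick 5 (new)  [load 19/24]
  6 → USB stick 3  [load 22/24]
  13 → USB stick 6 (new)  [load 13/24]
  5 → USB stick 4  [load 23/24]
  16 → USB stick 7 (new)  [load 16/24]
7 USB sticks opened.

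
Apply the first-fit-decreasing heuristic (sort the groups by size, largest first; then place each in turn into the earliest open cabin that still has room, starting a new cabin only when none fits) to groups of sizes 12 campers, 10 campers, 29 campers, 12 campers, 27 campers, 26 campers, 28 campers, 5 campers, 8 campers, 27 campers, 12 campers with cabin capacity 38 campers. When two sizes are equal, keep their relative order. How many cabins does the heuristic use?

6

Sorted descending: 29, 28, 27, 27, 26, 12, 12, 12, 10, 8, 5.
  29 → cabin 1 (new)  [load 29/38]
  28 → cabin 2 (new)  [load 28/38]
  27 → cabin 3 (new)  [load 27/38]
  27 → cabin 4 (new)  [load 27/38]
  26 → cabin 5 (new)  [load 26/38]
  12 → cabin 5  [load 38/38]
  12 → cabin 6 (new)  [load 12/38]
  12 → cabin 6  [load 24/38]
  10 → cabin 2  [load 38/38]
  8 → cabin 1  [load 37/38]
  5 → cabin 3  [load 32/38]
6 cabins opened.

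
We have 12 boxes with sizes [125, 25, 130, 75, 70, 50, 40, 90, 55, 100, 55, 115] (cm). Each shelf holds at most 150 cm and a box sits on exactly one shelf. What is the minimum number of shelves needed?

7

Total = 130 + 125 + 115 + 100 + 90 + 75 + 70 + 55 + 55 + 50 + 40 + 25 = 930 cm.
Lower bound: ⌈930/150⌉ = 7 shelves.
A packing using 7 shelves:
  shelf 1: 130 = 130
  shelf 2: 125 + 25 = 150
  shelf 3: 115 = 115
  shelf 4: 100 + 50 = 150
  shelf 5: 90 + 55 = 145
  shelf 6: 75 + 70 = 145
  shelf 7: 55 + 40 = 95
This matches the lower bound, so 7 is optimal.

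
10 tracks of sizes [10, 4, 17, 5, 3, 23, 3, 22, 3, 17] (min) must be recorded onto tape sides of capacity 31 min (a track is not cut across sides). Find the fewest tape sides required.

Total = 23 + 22 + 17 + 17 + 10 + 5 + 4 + 3 + 3 + 3 = 107 min.
Lower bound: ⌈107/31⌉ = 4 tape sides.
A packing using 4 tape sides:
  side 1: 23 + 5 + 3 = 31
  side 2: 22 + 4 + 3 = 29
  side 3: 17 + 10 + 3 = 30
  side 4: 17 = 17
This matches the lower bound, so 4 is optimal.

4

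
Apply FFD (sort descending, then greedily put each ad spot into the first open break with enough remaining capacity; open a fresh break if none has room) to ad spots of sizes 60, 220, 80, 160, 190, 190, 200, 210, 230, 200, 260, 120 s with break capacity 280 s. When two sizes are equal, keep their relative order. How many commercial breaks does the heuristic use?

9

Sorted descending: 260, 230, 220, 210, 200, 200, 190, 190, 160, 120, 80, 60.
  260 → break 1 (new)  [load 260/280]
  230 → break 2 (new)  [load 230/280]
  220 → break 3 (new)  [load 220/280]
  210 → break 4 (new)  [load 210/280]
  200 → break 5 (new)  [load 200/280]
  200 → break 6 (new)  [load 200/280]
  190 → break 7 (new)  [load 190/280]
  190 → break 8 (new)  [load 190/280]
  160 → break 9 (new)  [load 160/280]
  120 → break 9  [load 280/280]
  80 → break 5  [load 280/280]
  60 → break 3  [load 280/280]
9 commercial breaks opened.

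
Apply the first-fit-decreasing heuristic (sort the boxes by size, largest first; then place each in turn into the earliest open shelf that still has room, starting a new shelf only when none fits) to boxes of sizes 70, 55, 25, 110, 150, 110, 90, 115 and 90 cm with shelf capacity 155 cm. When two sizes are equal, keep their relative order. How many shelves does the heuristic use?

7

Sorted descending: 150, 115, 110, 110, 90, 90, 70, 55, 25.
  150 → shelf 1 (new)  [load 150/155]
  115 → shelf 2 (new)  [load 115/155]
  110 → shelf 3 (new)  [load 110/155]
  110 → shelf 4 (new)  [load 110/155]
  90 → shelf 5 (new)  [load 90/155]
  90 → shelf 6 (new)  [load 90/155]
  70 → shelf 7 (new)  [load 70/155]
  55 → shelf 5  [load 145/155]
  25 → shelf 2  [load 140/155]
7 shelves opened.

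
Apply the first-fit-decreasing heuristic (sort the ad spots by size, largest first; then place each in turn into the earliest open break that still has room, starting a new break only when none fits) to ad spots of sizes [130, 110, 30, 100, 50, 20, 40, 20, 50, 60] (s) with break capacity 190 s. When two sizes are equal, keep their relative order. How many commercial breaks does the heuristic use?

4

Sorted descending: 130, 110, 100, 60, 50, 50, 40, 30, 20, 20.
  130 → break 1 (new)  [load 130/190]
  110 → break 2 (new)  [load 110/190]
  100 → break 3 (new)  [load 100/190]
  60 → break 1  [load 190/190]
  50 → break 2  [load 160/190]
  50 → break 3  [load 150/190]
  40 → break 3  [load 190/190]
  30 → break 2  [load 190/190]
  20 → break 4 (new)  [load 20/190]
  20 → break 4  [load 40/190]
4 commercial breaks opened.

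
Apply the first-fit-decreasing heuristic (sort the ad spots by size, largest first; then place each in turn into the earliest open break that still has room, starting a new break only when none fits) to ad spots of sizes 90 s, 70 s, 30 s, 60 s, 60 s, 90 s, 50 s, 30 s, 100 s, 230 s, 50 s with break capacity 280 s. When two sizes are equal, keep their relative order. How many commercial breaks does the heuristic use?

Sorted descending: 230, 100, 90, 90, 70, 60, 60, 50, 50, 30, 30.
  230 → break 1 (new)  [load 230/280]
  100 → break 2 (new)  [load 100/280]
  90 → break 2  [load 190/280]
  90 → break 2  [load 280/280]
  70 → break 3 (new)  [load 70/280]
  60 → break 3  [load 130/280]
  60 → break 3  [load 190/280]
  50 → break 1  [load 280/280]
  50 → break 3  [load 240/280]
  30 → break 3  [load 270/280]
  30 → break 4 (new)  [load 30/280]
4 commercial breaks opened.

4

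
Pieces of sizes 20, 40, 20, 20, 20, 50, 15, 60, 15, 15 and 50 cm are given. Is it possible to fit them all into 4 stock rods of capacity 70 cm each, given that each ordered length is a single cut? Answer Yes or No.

No

Total = 325 cm; ⌈325/70⌉ = 5.
At least 5 stock rods are required, but only 4 are allowed.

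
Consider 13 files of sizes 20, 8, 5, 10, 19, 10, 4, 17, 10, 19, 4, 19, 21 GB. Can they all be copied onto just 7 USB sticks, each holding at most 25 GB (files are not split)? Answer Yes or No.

No

Total = 166 GB; ⌈166/25⌉ = 7.
The bound of 7 does not rule out 7, but exhaustive search shows no assignment into 7 USB sticks of capacity 25 GB exists — the minimum is 8.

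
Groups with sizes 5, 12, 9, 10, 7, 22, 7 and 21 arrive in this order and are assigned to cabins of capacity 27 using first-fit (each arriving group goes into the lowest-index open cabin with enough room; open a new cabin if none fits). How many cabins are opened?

  5 → cabin 1 (new)  [load 5/27]
  12 → cabin 1  [load 17/27]
  9 → cabin 1  [load 26/27]
  10 → cabin 2 (new)  [load 10/27]
  7 → cabin 2  [load 17/27]
  22 → cabin 3 (new)  [load 22/27]
  7 → cabin 2  [load 24/27]
  21 → cabin 4 (new)  [load 21/27]
4 cabins opened.

4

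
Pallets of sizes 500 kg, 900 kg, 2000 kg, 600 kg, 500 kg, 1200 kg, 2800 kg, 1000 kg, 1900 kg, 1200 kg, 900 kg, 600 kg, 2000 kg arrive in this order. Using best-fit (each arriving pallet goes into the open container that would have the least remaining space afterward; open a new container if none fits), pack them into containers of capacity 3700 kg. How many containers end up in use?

5

  500 → container 1 (new)  [load 500/3700]
  900 → container 1  [load 1400/3700]
  2000 → container 1  [load 3400/3700]
  600 → container 2 (new)  [load 600/3700]
  500 → container 2  [load 1100/3700]
  1200 → container 2  [load 2300/3700]
  2800 → container 3 (new)  [load 2800/3700]
  1000 → container 2  [load 3300/3700]
  1900 → container 4 (new)  [load 1900/3700]
  1200 → container 4  [load 3100/3700]
  900 → container 3  [load 3700/3700]
  600 → container 4  [load 3700/3700]
  2000 → container 5 (new)  [load 2000/3700]
5 containers opened.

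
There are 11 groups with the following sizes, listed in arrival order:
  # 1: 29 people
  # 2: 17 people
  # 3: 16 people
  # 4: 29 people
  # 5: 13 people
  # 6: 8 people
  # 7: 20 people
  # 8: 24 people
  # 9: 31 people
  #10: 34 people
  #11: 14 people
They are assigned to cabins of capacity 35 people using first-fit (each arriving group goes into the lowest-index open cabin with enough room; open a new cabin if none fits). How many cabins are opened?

8

  29 → cabin 1 (new)  [load 29/35]
  17 → cabin 2 (new)  [load 17/35]
  16 → cabin 2  [load 33/35]
  29 → cabin 3 (new)  [load 29/35]
  13 → cabin 4 (new)  [load 13/35]
  8 → cabin 4  [load 21/35]
  20 → cabin 5 (new)  [load 20/35]
  24 → cabin 6 (new)  [load 24/35]
  31 → cabin 7 (new)  [load 31/35]
  34 → cabin 8 (new)  [load 34/35]
  14 → cabin 4  [load 35/35]
8 cabins opened.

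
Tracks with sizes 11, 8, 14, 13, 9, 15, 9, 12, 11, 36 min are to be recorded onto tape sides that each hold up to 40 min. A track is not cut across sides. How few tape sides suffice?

Total = 36 + 15 + 14 + 13 + 12 + 11 + 11 + 9 + 9 + 8 = 138 min.
Lower bound: ⌈138/40⌉ = 4 tape sides.
A packing using 4 tape sides:
  side 1: 36 = 36
  side 2: 15 + 14 + 11 = 40
  side 3: 13 + 12 + 11 = 36
  side 4: 9 + 9 + 8 = 26
This matches the lower bound, so 4 is optimal.

4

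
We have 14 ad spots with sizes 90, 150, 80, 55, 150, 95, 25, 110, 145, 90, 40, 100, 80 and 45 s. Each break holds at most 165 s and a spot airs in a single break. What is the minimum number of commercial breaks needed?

Total = 150 + 150 + 145 + 110 + 100 + 95 + 90 + 90 + 80 + 80 + 55 + 45 + 40 + 25 = 1255 s.
Lower bound: ⌈1255/165⌉ = 8 commercial breaks.
A packing using 9 commercial breaks:
  break 1: 150 = 150
  break 2: 150 = 150
  break 3: 145 = 145
  break 4: 110 + 55 = 165
  break 5: 100 + 45 = 145
  break 6: 95 + 40 + 25 = 160
  break 7: 90 = 90
  break 8: 90 = 90
  break 9: 80 + 80 = 160
No arrangement into 8 commercial breaks stays within capacity, so 9 is optimal.

9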